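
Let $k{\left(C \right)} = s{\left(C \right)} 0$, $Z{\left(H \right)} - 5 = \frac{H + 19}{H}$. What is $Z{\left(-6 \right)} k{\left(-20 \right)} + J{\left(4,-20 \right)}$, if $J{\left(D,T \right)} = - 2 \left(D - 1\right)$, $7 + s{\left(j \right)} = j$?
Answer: $-6$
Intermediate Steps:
$s{\left(j \right)} = -7 + j$
$Z{\left(H \right)} = 5 + \frac{19 + H}{H}$ ($Z{\left(H \right)} = 5 + \frac{H + 19}{H} = 5 + \frac{19 + H}{H}$)
$J{\left(D,T \right)} = 2 - 2 D$ ($J{\left(D,T \right)} = - 2 \left(-1 + D\right) = 2 - 2 D$)
$k{\left(C \right)} = 0$ ($k{\left(C \right)} = \left(-7 + C\right) 0 = 0$)
$Z{\left(-6 \right)} k{\left(-20 \right)} + J{\left(4,-20 \right)} = \left(6 + \frac{19}{-6}\right) 0 + \left(2 - 8\right) = \left(6 + 19 \left(- \frac{1}{6}\right)\right) 0 + \left(2 - 8\right) = \left(6 - \frac{19}{6}\right) 0 - 6 = \frac{17}{6} \cdot 0 - 6 = 0 - 6 = -6$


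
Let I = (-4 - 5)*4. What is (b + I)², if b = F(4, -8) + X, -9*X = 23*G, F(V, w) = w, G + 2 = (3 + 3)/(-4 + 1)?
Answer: 92416/81 ≈ 1140.9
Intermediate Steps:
I = -36 (I = -9*4 = -36)
G = -4 (G = -2 + (3 + 3)/(-4 + 1) = -2 + 6/(-3) = -2 + 6*(-⅓) = -2 - 2 = -4)
X = 92/9 (X = -23*(-4)/9 = -⅑*(-92) = 92/9 ≈ 10.222)
b = 20/9 (b = -8 + 92/9 = 20/9 ≈ 2.2222)
(b + I)² = (20/9 - 36)² = (-304/9)² = 92416/81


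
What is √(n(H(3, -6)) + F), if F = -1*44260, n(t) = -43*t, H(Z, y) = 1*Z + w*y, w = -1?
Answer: I*√44647 ≈ 211.3*I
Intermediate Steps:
H(Z, y) = Z - y (H(Z, y) = 1*Z - y = Z - y)
F = -44260
√(n(H(3, -6)) + F) = √(-43*(3 - 1*(-6)) - 44260) = √(-43*(3 + 6) - 44260) = √(-43*9 - 44260) = √(-387 - 44260) = √(-44647) = I*√44647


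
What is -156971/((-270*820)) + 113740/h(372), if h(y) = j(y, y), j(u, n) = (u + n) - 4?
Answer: 1264909727/8191800 ≈ 154.41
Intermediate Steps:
j(u, n) = -4 + n + u (j(u, n) = (n + u) - 4 = -4 + n + u)
h(y) = -4 + 2*y (h(y) = -4 + y + y = -4 + 2*y)
-156971/((-270*820)) + 113740/h(372) = -156971/((-270*820)) + 113740/(-4 + 2*372) = -156971/(-221400) + 113740/(-4 + 744) = -156971*(-1/221400) + 113740/740 = 156971/221400 + 113740*(1/740) = 156971/221400 + 5687/37 = 1264909727/8191800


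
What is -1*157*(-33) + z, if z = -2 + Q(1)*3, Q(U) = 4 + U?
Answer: 5194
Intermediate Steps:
z = 13 (z = -2 + (4 + 1)*3 = -2 + 5*3 = -2 + 15 = 13)
-1*157*(-33) + z = -1*157*(-33) + 13 = -157*(-33) + 13 = 5181 + 13 = 5194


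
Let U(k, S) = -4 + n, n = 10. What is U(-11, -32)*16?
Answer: 96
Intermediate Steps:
U(k, S) = 6 (U(k, S) = -4 + 10 = 6)
U(-11, -32)*16 = 6*16 = 96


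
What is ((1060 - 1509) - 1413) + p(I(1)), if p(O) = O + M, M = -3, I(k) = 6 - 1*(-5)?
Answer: -1854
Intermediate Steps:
I(k) = 11 (I(k) = 6 + 5 = 11)
p(O) = -3 + O (p(O) = O - 3 = -3 + O)
((1060 - 1509) - 1413) + p(I(1)) = ((1060 - 1509) - 1413) + (-3 + 11) = (-449 - 1413) + 8 = -1862 + 8 = -1854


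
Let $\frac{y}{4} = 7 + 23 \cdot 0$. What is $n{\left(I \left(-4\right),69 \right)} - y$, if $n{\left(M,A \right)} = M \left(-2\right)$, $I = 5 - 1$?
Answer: $4$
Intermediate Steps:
$I = 4$ ($I = 5 - 1 = 4$)
$n{\left(M,A \right)} = - 2 M$
$y = 28$ ($y = 4 \left(7 + 23 \cdot 0\right) = 4 \left(7 + 0\right) = 4 \cdot 7 = 28$)
$n{\left(I \left(-4\right),69 \right)} - y = - 2 \cdot 4 \left(-4\right) - 28 = \left(-2\right) \left(-16\right) - 28 = 32 - 28 = 4$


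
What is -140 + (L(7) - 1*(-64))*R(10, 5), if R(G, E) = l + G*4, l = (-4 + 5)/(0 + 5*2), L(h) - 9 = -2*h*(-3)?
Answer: 8943/2 ≈ 4471.5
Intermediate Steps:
L(h) = 9 + 6*h (L(h) = 9 - 2*h*(-3) = 9 + 6*h)
l = 1/10 (l = 1/(0 + 10) = 1/10 ≈ 0.10000)
R(G, E) = 1/10 + 4*G (R(G, E) = 1/10 + G*4 = 1/10 + 4*G)
-140 + (L(7) - 1*(-64))*R(10, 5) = -140 + ((9 + 6*7) - 1*(-64))*(1/10 + 4*10) = -140 + ((9 + 42) + 64)*(1/10 + 40) = -140 + (51 + 64)*(401/10) = -140 + 115*(401/10) = -140 + 9223/2 = 8943/2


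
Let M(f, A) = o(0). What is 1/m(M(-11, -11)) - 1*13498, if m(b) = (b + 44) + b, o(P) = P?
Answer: -593911/44 ≈ -13498.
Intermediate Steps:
M(f, A) = 0
m(b) = 44 + 2*b (m(b) = (44 + b) + b = 44 + 2*b)
1/m(M(-11, -11)) - 1*13498 = 1/(44 + 2*0) - 1*13498 = 1/(44 + 0) - 13498 = 1/44 - 13498 = -593911/44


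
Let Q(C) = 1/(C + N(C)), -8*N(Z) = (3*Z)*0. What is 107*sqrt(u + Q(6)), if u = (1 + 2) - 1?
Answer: 107*sqrt(78)/6 ≈ 157.50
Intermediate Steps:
N(Z) = 0 (N(Z) = -3*Z*0/8 = -1/8*0 = 0)
u = 2 (u = 3 - 1 = 2)
Q(C) = 1/C (Q(C) = 1/(C + 0) = 1/C)
107*sqrt(u + Q(6)) = 107*sqrt(2 + 1/6) = 107*sqrt(13/6) = 107*(sqrt(78)/6) = 107*sqrt(78)/6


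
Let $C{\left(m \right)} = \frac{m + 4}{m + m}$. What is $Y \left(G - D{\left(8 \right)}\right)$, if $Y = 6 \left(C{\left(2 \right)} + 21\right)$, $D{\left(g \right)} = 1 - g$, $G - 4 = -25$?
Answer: $-1890$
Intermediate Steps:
$G = -21$ ($G = 4 - 25 = -21$)
$C{\left(m \right)} = \frac{4 + m}{2 m}$
$Y = 135$ ($Y = 6 \left(\frac{4 + 2}{2 \cdot 2} + 21\right) = 6 \left(\frac{1}{2} \cdot \frac{1}{2} \cdot 6 + 21\right) = 6 \left(\frac{3}{2} + 21\right) = 6 \cdot \frac{45}{2} = 135$)
$Y \left(G - D{\left(8 \right)}\right) = 135 \left(-21 - \left(1 - 8\right)\right) = 135 \left(-21 - -7\right) = 135 \left(-21 + 7\right) = 135 \left(-14\right) = -1890$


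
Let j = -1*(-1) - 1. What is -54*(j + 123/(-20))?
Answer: 3321/10 ≈ 332.10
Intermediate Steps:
j = 0 (j = 1 - 1 = 0)
-54*(j + 123/(-20)) = -54*(0 + 123/(-20)) = -54*(0 + 123*(-1/20)) = -54*(0 - 123/20) = -54*(-123/20) = 3321/10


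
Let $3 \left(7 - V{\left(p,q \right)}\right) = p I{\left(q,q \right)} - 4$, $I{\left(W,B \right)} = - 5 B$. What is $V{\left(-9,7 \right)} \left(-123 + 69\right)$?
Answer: $5220$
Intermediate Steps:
$V{\left(p,q \right)} = \frac{25}{3} + \frac{5 p q}{3}$ ($V{\left(p,q \right)} = 7 - \frac{p \left(- 5 q\right) - 4}{3} = 7 - \frac{- 5 p q - 4}{3} = 7 - \frac{-4 - 5 p q}{3} = 7 + \left(\frac{4}{3} + \frac{5 p q}{3}\right) = \frac{25}{3} + \frac{5 p q}{3}$)
$V{\left(-9,7 \right)} \left(-123 + 69\right) = \left(\frac{25}{3} + \frac{5}{3} \left(-9\right) 7\right) \left(-123 + 69\right) = \left(\frac{25}{3} - 105\right) \left(-54\right) = \left(- \frac{290}{3}\right) \left(-54\right) = 5220$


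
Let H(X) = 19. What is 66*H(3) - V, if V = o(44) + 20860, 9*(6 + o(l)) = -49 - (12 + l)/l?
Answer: -1939847/99 ≈ -19594.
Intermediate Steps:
o(l) = -103/9 - (12 + l)/(9*l) (o(l) = -6 + (-49 - (12 + l)/l)/9 = -6 + (-49/9 - (12 + l)/(9*l)) = -103/9 - (12 + l)/(9*l))
V = 2063993/99 (V = (4/9)*(-3 - 26*44)/44 + 20860 = (4/9)*(1/44)*(-3 - 1144) + 20860 = (4/9)*(1/44)*(-1147) + 20860 = -1147/99 + 20860 = 2063993/99 ≈ 20848.)
66*H(3) - V = 66*19 - 1*2063993/99 = 1254 - 2063993/99 = -1939847/99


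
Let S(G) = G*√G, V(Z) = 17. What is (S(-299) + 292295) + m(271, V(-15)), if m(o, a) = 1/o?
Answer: 79211946/271 - 299*I*√299 ≈ 2.923e+5 - 5170.2*I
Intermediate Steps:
S(G) = G^(3/2)
(S(-299) + 292295) + m(271, V(-15)) = ((-299)^(3/2) + 292295) + 1/271 = (-299*I*√299 + 292295) + 1/271 = (292295 - 299*I*√299) + 1/271 = 79211946/271 - 299*I*√299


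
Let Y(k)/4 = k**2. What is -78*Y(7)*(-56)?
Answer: 856128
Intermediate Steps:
Y(k) = 4*k**2
-78*Y(7)*(-56) = -312*7**2*(-56) = -312*49*(-56) = -78*196*(-56) = -15288*(-56) = 856128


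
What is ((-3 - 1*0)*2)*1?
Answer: -6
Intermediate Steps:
((-3 - 1*0)*2)*1 = ((-3 + 0)*2)*1 = -3*2*1 = -6*1 = -6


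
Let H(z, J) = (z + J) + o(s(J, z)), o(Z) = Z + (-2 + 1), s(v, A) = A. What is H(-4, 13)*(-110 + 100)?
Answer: -40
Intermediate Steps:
o(Z) = -1 + Z (o(Z) = Z - 1 = -1 + Z)
H(z, J) = -1 + J + 2*z (H(z, J) = (z + J) + (-1 + z) = (J + z) + (-1 + z) = -1 + J + 2*z)
H(-4, 13)*(-110 + 100) = (-1 + 13 + 2*(-4))*(-110 + 100) = (-1 + 13 - 8)*(-10) = 4*(-10) = -40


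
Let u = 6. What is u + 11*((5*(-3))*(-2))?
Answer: 336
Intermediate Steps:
u + 11*((5*(-3))*(-2)) = 6 + 11*((5*(-3))*(-2)) = 6 + 11*(-15*(-2)) = 6 + 11*30 = 6 + 330 = 336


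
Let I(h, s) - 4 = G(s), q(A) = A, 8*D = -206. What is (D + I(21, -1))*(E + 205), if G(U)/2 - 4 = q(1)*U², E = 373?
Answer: -13583/2 ≈ -6791.5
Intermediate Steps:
D = -103/4 (D = (⅛)*(-206) = -103/4 ≈ -25.750)
G(U) = 8 + 2*U² (G(U) = 8 + 2*(1*U²) = 8 + 2*U²)
I(h, s) = 12 + 2*s² (I(h, s) = 4 + (8 + 2*s²) = 12 + 2*s²)
(D + I(21, -1))*(E + 205) = (-103/4 + (12 + 2*(-1)²))*(373 + 205) = (-103/4 + (12 + 2*1))*578 = (-103/4 + (12 + 2))*578 = (-103/4 + 14)*578 = -47/4*578 = -13583/2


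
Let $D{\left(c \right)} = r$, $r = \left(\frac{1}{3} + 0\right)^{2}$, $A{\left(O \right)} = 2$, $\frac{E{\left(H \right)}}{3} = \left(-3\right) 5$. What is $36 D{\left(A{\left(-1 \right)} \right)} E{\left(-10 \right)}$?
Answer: $-180$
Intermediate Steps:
$E{\left(H \right)} = -45$ ($E{\left(H \right)} = 3 \left(\left(-3\right) 5\right) = 3 \left(-15\right) = -45$)
$r = \frac{1}{9}$ ($r = \left(\frac{1}{3} + 0\right)^{2} = \left(\frac{1}{3}\right)^{2} = \frac{1}{9} \approx 0.11111$)
$D{\left(c \right)} = \frac{1}{9}$
$36 D{\left(A{\left(-1 \right)} \right)} E{\left(-10 \right)} = 36 \cdot \frac{1}{9} \left(-45\right) = 4 \left(-45\right) = -180$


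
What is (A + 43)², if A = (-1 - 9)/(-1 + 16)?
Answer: 16129/9 ≈ 1792.1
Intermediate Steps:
A = -⅔ (A = -10/15 = -10*1/15 = -⅔ ≈ -0.66667)
(A + 43)² = (-⅔ + 43)² = (127/3)² = 16129/9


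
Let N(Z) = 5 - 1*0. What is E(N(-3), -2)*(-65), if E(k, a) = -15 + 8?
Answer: 455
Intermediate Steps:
N(Z) = 5 (N(Z) = 5 + 0 = 5)
E(k, a) = -7
E(N(-3), -2)*(-65) = -7*(-65) = 455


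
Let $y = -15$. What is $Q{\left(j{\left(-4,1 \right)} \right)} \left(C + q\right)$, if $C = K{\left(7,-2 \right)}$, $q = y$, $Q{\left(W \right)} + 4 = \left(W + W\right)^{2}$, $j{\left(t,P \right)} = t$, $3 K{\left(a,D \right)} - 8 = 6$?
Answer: $-620$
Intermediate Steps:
$K{\left(a,D \right)} = \frac{14}{3}$ ($K{\left(a,D \right)} = \frac{8}{3} + \frac{1}{3} \cdot 6 = \frac{8}{3} + 2 = \frac{14}{3}$)
$Q{\left(W \right)} = -4 + 4 W^{2}$ ($Q{\left(W \right)} = -4 + \left(W + W\right)^{2} = -4 + \left(2 W\right)^{2} = -4 + 4 W^{2}$)
$q = -15$
$C = \frac{14}{3} \approx 4.6667$
$Q{\left(j{\left(-4,1 \right)} \right)} \left(C + q\right) = \left(-4 + 4 \left(-4\right)^{2}\right) \left(\frac{14}{3} - 15\right) = \left(-4 + 4 \cdot 16\right) \left(- \frac{31}{3}\right) = \left(-4 + 64\right) \left(- \frac{31}{3}\right) = 60 \left(- \frac{31}{3}\right) = -620$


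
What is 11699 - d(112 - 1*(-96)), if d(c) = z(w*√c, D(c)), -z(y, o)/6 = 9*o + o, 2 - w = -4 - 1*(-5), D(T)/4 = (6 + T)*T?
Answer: 10694579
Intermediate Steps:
D(T) = 4*T*(6 + T) (D(T) = 4*((6 + T)*T) = 4*(T*(6 + T)) = 4*T*(6 + T))
w = 1 (w = 2 - (-4 - 1*(-5)) = 2 - (-4 + 5) = 2 - 1*1 = 2 - 1 = 1)
z(y, o) = -60*o (z(y, o) = -6*(9*o + o) = -60*o)
d(c) = -240*c*(6 + c)
11699 - d(112 - 1*(-96)) = 11699 - (-240)*(112 - 1*(-96))*(6 + (112 - 1*(-96))) = 11699 - (-240)*(112 + 96)*(6 + (112 + 96)) = 11699 - (-240)*208*(6 + 208) = 11699 - (-240)*208*214 = 11699 - 1*(-10682880) = 11699 + 10682880 = 10694579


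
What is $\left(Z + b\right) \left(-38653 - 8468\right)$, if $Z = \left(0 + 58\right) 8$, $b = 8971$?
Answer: $-444586635$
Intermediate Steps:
$Z = 464$ ($Z = 58 \cdot 8 = 464$)
$\left(Z + b\right) \left(-38653 - 8468\right) = \left(464 + 8971\right) \left(-38653 - 8468\right) = 9435 \left(-47121\right) = -444586635$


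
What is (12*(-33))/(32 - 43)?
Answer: 36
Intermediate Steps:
(12*(-33))/(32 - 43) = -396/(-11) = -396*(-1/11) = 36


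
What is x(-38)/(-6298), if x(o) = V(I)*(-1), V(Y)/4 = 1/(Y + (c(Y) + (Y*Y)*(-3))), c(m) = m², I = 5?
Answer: -2/141705 ≈ -1.4114e-5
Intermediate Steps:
V(Y) = 4/(Y - 2*Y²) (V(Y) = 4/(Y + (Y² + (Y*Y)*(-3))) = 4/(Y + (Y² + Y²*(-3))) = 4/(Y + (Y² - 3*Y²)) = 4/(Y - 2*Y²))
x(o) = 4/45 (x(o) = (4/(5*(1 - 2*5)))*(-1) = (4*(⅕)/(1 - 10))*(-1) = (4*(⅕)/(-9))*(-1) = (4*(⅕)*(-⅑))*(-1) = -4/45*(-1) = 4/45)
x(-38)/(-6298) = (4/45)/(-6298) = (4/45)*(-1/6298) = -2/141705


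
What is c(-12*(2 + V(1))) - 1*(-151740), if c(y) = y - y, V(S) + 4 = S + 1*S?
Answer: 151740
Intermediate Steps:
V(S) = -4 + 2*S (V(S) = -4 + (S + 1*S) = -4 + (S + S) = -4 + 2*S)
c(y) = 0
c(-12*(2 + V(1))) - 1*(-151740) = 0 - 1*(-151740) = 0 + 151740 = 151740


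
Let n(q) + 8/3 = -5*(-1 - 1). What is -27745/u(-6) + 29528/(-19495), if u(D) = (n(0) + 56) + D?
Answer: -1627745141/3353140 ≈ -485.44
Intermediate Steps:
n(q) = 22/3 (n(q) = -8/3 - 5*(-1 - 1) = -8/3 - 5*(-2) = -8/3 + 10 = 22/3)
u(D) = 190/3 + D (u(D) = (22/3 + 56) + D = 190/3 + D)
-27745/u(-6) + 29528/(-19495) = -27745/(190/3 - 6) + 29528/(-19495) = -27745/172/3 + 29528*(-1/19495) = -27745*3/172 - 29528/19495 = -83235/172 - 29528/19495 = -1627745141/3353140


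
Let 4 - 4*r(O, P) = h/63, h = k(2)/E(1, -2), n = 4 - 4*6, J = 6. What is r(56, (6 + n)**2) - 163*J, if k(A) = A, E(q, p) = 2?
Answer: -246205/252 ≈ -977.00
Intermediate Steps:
n = -20 (n = 4 - 24 = -20)
h = 1 (h = 2/2 = 2*(1/2) = 1)
r(O, P) = 251/252 (r(O, P) = 1 - 1/(4*63) = 1 - 1/4*1/63 = 1 - 1/252 = 251/252)
r(56, (6 + n)**2) - 163*J = 251/252 - 163*6 = 251/252 - 978 = -246205/252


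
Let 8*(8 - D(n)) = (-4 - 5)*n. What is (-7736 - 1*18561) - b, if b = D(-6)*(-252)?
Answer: -25982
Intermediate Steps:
D(n) = 8 + 9*n/8 (D(n) = 8 - (-4 - 5)*n/8 = 8 - (-9)*n/8 = 8 + 9*n/8)
b = -315 (b = (8 + (9/8)*(-6))*(-252) = (8 - 27/4)*(-252) = (5/4)*(-252) = -315)
(-7736 - 1*18561) - b = (-7736 - 1*18561) - 1*(-315) = (-7736 - 18561) + 315 = -26297 + 315 = -25982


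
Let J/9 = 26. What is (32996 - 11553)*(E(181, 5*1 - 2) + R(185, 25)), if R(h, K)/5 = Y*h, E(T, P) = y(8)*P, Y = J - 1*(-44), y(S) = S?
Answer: 5514582082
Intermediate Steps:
J = 234 (J = 9*26 = 234)
Y = 278 (Y = 234 - 1*(-44) = 234 + 44 = 278)
E(T, P) = 8*P
R(h, K) = 1390*h (R(h, K) = 5*(278*h) = 1390*h)
(32996 - 11553)*(E(181, 5*1 - 2) + R(185, 25)) = (32996 - 11553)*(8*(5*1 - 2) + 1390*185) = 21443*(8*(5 - 2) + 257150) = 21443*(8*3 + 257150) = 21443*(24 + 257150) = 21443*257174 = 5514582082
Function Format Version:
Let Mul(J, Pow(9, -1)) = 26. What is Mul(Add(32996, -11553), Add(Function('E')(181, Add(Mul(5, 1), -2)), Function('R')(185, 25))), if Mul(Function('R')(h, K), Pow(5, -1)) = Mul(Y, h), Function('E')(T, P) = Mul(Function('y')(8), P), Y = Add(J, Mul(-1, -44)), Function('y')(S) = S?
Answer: 5514582082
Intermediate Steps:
J = 234 (J = Mul(9, 26) = 234)
Y = 278 (Y = Add(234, Mul(-1, -44)) = Add(234, 44) = 278)
Function('E')(T, P) = Mul(8, P)
Function('R')(h, K) = Mul(1390, h) (Function('R')(h, K) = Mul(5, Mul(278, h)) = Mul(1390, h))
Mul(Add(32996, -11553), Add(Function('E')(181, Add(Mul(5, 1), -2)), Function('R')(185, 25))) = Mul(Add(32996, -11553), Add(Mul(8, Add(Mul(5, 1), -2)), Mul(1390, 185))) = Mul(21443, Add(Mul(8, Add(5, -2)), 257150)) = Mul(21443, Add(Mul(8, 3), 257150)) = Mul(21443, Add(24, 257150)) = Mul(21443, 257174) = 5514582082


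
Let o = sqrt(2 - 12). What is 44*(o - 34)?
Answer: -1496 + 44*I*sqrt(10) ≈ -1496.0 + 139.14*I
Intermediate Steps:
o = I*sqrt(10) (o = sqrt(-10) = I*sqrt(10) ≈ 3.1623*I)
44*(o - 34) = 44*(I*sqrt(10) - 34) = 44*(-34 + I*sqrt(10)) = -1496 + 44*I*sqrt(10)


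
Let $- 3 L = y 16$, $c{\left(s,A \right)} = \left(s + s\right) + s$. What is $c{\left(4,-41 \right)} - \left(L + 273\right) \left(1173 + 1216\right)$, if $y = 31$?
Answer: $- \frac{771611}{3} \approx -2.572 \cdot 10^{5}$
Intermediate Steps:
$c{\left(s,A \right)} = 3 s$ ($c{\left(s,A \right)} = 2 s + s = 3 s$)
$L = - \frac{496}{3}$ ($L = - \frac{31 \cdot 16}{3} = \left(- \frac{1}{3}\right) 496 = - \frac{496}{3} \approx -165.33$)
$c{\left(4,-41 \right)} - \left(L + 273\right) \left(1173 + 1216\right) = 3 \cdot 4 - \left(- \frac{496}{3} + 273\right) \left(1173 + 1216\right) = 12 - \frac{323}{3} \cdot 2389 = 12 - \frac{771647}{3} = - \frac{771611}{3}$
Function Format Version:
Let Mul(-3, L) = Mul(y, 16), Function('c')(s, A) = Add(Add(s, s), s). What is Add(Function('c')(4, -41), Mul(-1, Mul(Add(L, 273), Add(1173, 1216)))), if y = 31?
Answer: Rational(-771611, 3) ≈ -2.5720e+5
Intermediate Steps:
Function('c')(s, A) = Mul(3, s) (Function('c')(s, A) = Add(Mul(2, s), s) = Mul(3, s))
L = Rational(-496, 3) (L = Mul(Rational(-1, 3), Mul(31, 16)) = Mul(Rational(-1, 3), 496) = Rational(-496, 3) ≈ -165.33)
Add(Function('c')(4, -41), Mul(-1, Mul(Add(L, 273), Add(1173, 1216)))) = Add(Mul(3, 4), Mul(-1, Mul(Add(Rational(-496, 3), 273), Add(1173, 1216)))) = Add(12, Mul(-1, Mul(Rational(323, 3), 2389))) = Add(12, Mul(-1, Rational(771647, 3))) = Add(12, Rational(-771647, 3)) = Rational(-771611, 3)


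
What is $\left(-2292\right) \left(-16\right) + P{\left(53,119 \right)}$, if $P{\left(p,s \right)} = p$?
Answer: $36725$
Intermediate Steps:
$\left(-2292\right) \left(-16\right) + P{\left(53,119 \right)} = \left(-2292\right) \left(-16\right) + 53 = 36672 + 53 = 36725$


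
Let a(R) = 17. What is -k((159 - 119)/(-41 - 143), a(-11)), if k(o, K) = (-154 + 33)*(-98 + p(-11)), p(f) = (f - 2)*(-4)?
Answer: -5566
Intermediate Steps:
p(f) = 8 - 4*f (p(f) = (-2 + f)*(-4) = 8 - 4*f)
k(o, K) = 5566 (k(o, K) = (-154 + 33)*(-98 + (8 - 4*(-11))) = -121*(-98 + (8 + 44)) = -121*(-98 + 52) = -121*(-46) = 5566)
-k((159 - 119)/(-41 - 143), a(-11)) = -1*5566 = -5566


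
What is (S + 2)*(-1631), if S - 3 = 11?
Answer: -26096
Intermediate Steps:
S = 14 (S = 3 + 11 = 14)
(S + 2)*(-1631) = (14 + 2)*(-1631) = 16*(-1631) = -26096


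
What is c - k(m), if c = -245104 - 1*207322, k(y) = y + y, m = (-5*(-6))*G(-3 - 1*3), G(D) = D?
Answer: -452066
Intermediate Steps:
m = -180 (m = (-5*(-6))*(-3 - 1*3) = 30*(-3 - 3) = 30*(-6) = -180)
k(y) = 2*y
c = -452426 (c = -245104 - 207322 = -452426)
c - k(m) = -452426 - 2*(-180) = -452426 - 1*(-360) = -452426 + 360 = -452066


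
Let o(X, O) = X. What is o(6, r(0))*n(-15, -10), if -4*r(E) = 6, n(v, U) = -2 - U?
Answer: 48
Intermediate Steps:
r(E) = -3/2 (r(E) = -1/4*6 = -3/2)
o(6, r(0))*n(-15, -10) = 6*(-2 - 1*(-10)) = 6*(-2 + 10) = 6*8 = 48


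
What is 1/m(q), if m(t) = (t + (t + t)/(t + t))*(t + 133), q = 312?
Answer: 1/139285 ≈ 7.1795e-6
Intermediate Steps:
m(t) = (1 + t)*(133 + t) (m(t) = (t + (2*t)/((2*t)))*(133 + t) = (t + (2*t)*(1/(2*t)))*(133 + t) = (t + 1)*(133 + t) = (1 + t)*(133 + t))
1/m(q) = 1/(133 + 312**2 + 134*312) = 1/(133 + 97344 + 41808) = 1/139285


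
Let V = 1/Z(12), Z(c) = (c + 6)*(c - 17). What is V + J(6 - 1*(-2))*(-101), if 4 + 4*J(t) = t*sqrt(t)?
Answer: 9089/90 - 404*sqrt(2) ≈ -470.35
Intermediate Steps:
Z(c) = (-17 + c)*(6 + c) (Z(c) = (6 + c)*(-17 + c) = (-17 + c)*(6 + c))
J(t) = -1 + t**(3/2)/4 (J(t) = -1 + (t*sqrt(t))/4 = -1 + t**(3/2)/4)
V = -1/90 (V = 1/(-102 + 12**2 - 11*12) = 1/(-102 + 144 - 132) = 1/(-90) = -1/90 ≈ -0.011111)
V + J(6 - 1*(-2))*(-101) = -1/90 + (-1 + (6 - 1*(-2))**(3/2)/4)*(-101) = -1/90 + (-1 + (6 + 2)**(3/2)/4)*(-101) = -1/90 + (-1 + 8**(3/2)/4)*(-101) = -1/90 + (-1 + (16*sqrt(2))/4)*(-101) = -1/90 + (-1 + 4*sqrt(2))*(-101) = -1/90 + (101 - 404*sqrt(2)) = 9089/90 - 404*sqrt(2)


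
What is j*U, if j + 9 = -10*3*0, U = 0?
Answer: 0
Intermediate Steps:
j = -9 (j = -9 - 10*3*0 = -9 - 30*0 = -9 + 0 = -9)
j*U = -9*0 = 0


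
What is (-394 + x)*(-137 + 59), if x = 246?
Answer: 11544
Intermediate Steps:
(-394 + x)*(-137 + 59) = (-394 + 246)*(-137 + 59) = -148*(-78) = 11544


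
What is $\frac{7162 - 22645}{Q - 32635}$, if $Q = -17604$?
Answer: $\frac{15483}{50239} \approx 0.30819$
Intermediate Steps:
$\frac{7162 - 22645}{Q - 32635} = \frac{7162 - 22645}{-17604 - 32635} = - \frac{15483}{-50239} = \left(-15483\right) \left(- \frac{1}{50239}\right) = \frac{15483}{50239}$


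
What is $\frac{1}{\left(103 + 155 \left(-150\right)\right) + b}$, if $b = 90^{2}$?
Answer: $- \frac{1}{15047} \approx -6.6458 \cdot 10^{-5}$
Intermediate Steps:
$b = 8100$
$\frac{1}{\left(103 + 155 \left(-150\right)\right) + b} = \frac{1}{\left(103 + 155 \left(-150\right)\right) + 8100} = \frac{1}{\left(103 - 23250\right) + 8100} = \frac{1}{-23147 + 8100} = \frac{1}{-15047} = - \frac{1}{15047}$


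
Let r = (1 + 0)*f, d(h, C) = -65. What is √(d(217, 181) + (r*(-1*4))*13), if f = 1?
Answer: 3*I*√13 ≈ 10.817*I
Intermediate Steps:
r = 1 (r = (1 + 0)*1 = 1*1 = 1)
√(d(217, 181) + (r*(-1*4))*13) = √(-65 + (1*(-1*4))*13) = √(-65 + (1*(-4))*13) = √(-65 - 4*13) = √(-65 - 52) = √(-117) = 3*I*√13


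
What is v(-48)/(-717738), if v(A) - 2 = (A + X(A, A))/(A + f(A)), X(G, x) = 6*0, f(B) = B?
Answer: -5/1435476 ≈ -3.4832e-6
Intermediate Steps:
X(G, x) = 0
v(A) = 5/2 (v(A) = 2 + (A + 0)/(A + A) = 2 + A/((2*A)) = 2 + A*(1/(2*A)) = 2 + 1/2 = 5/2)
v(-48)/(-717738) = (5/2)/(-717738) = (5/2)*(-1/717738) = -5/1435476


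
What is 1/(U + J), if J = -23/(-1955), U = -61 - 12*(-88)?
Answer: 85/84576 ≈ 0.0010050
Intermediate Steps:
U = 995 (U = -61 + 1056 = 995)
J = 1/85 (J = -23*(-1/1955) = 1/85 ≈ 0.011765)
1/(U + J) = 1/(995 + 1/85) = 1/(84576/85) = 85/84576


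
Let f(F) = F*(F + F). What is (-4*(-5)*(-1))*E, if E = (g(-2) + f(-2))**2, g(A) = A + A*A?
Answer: -2000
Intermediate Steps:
g(A) = A + A**2
f(F) = 2*F**2 (f(F) = F*(2*F) = 2*F**2)
E = 100 (E = (-2*(1 - 2) + 2*(-2)**2)**2 = (-2*(-1) + 2*4)**2 = (2 + 8)**2 = 10**2 = 100)
(-4*(-5)*(-1))*E = (-4*(-5)*(-1))*100 = (20*(-1))*100 = -20*100 = -2000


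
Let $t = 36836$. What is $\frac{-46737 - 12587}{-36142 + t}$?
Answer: $- \frac{29662}{347} \approx -85.481$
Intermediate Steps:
$\frac{-46737 - 12587}{-36142 + t} = \frac{-46737 - 12587}{-36142 + 36836} = - \frac{59324}{694} = \left(-59324\right) \frac{1}{694} = - \frac{29662}{347}$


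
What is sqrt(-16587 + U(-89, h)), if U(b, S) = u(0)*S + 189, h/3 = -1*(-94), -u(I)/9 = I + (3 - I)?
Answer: 6*I*sqrt(667) ≈ 154.96*I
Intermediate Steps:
u(I) = -27 (u(I) = -9*(I + (3 - I)) = -9*3 = -27)
h = 282 (h = 3*(-1*(-94)) = 3*94 = 282)
U(b, S) = 189 - 27*S (U(b, S) = -27*S + 189 = 189 - 27*S)
sqrt(-16587 + U(-89, h)) = sqrt(-16587 + (189 - 27*282)) = sqrt(-16587 + (189 - 7614)) = sqrt(-16587 - 7425) = sqrt(-24012) = 6*I*sqrt(667)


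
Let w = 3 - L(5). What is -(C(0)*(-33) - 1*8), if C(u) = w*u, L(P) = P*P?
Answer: 8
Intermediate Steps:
L(P) = P²
w = -22 (w = 3 - 1*5² = 3 - 1*25 = 3 - 25 = -22)
C(u) = -22*u
-(C(0)*(-33) - 1*8) = -(-22*0*(-33) - 1*8) = -(0*(-33) - 8) = -(0 - 8) = -1*(-8) = 8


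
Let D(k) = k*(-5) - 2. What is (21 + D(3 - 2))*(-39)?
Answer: -546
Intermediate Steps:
D(k) = -2 - 5*k (D(k) = -5*k - 2 = -2 - 5*k)
(21 + D(3 - 2))*(-39) = (21 + (-2 - 5*(3 - 2)))*(-39) = (21 + (-2 - 5*1))*(-39) = (21 + (-2 - 5))*(-39) = (21 - 7)*(-39) = 14*(-39) = -546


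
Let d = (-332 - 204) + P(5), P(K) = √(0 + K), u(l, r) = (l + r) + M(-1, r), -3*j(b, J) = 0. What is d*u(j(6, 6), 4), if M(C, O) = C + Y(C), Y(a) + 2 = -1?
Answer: 0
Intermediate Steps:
j(b, J) = 0 (j(b, J) = -⅓*0 = 0)
Y(a) = -3 (Y(a) = -2 - 1 = -3)
M(C, O) = -3 + C (M(C, O) = C - 3 = -3 + C)
u(l, r) = -4 + l + r (u(l, r) = (l + r) + (-3 - 1) = (l + r) - 4 = -4 + l + r)
P(K) = √K
d = -536 + √5 (d = (-332 - 204) + √5 = -536 + √5 ≈ -533.76)
d*u(j(6, 6), 4) = (-536 + √5)*(-4 + 0 + 4) = (-536 + √5)*0 = 0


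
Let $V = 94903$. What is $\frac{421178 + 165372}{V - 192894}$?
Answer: $- \frac{586550}{97991} \approx -5.9858$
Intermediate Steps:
$\frac{421178 + 165372}{V - 192894} = \frac{421178 + 165372}{94903 - 192894} = \frac{586550}{-97991} = 586550 \left(- \frac{1}{97991}\right) = - \frac{586550}{97991}$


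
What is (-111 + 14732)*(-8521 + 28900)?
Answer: 297961359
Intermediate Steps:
(-111 + 14732)*(-8521 + 28900) = 14621*20379 = 297961359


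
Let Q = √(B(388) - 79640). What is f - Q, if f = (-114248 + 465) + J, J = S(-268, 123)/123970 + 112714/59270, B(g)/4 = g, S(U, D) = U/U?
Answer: -16720591841477/146954038 - 2*I*√19522 ≈ -1.1378e+5 - 279.44*I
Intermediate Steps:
S(U, D) = 1
B(g) = 4*g
J = 279464277/146954038 (J = 1/123970 + 112714/59270 = 1*(1/123970) + 112714*(1/59270) = 1/123970 + 56357/29635 = 279464277/146954038 ≈ 1.9017)
f = -16720591841477/146954038 (f = (-114248 + 465) + 279464277/146954038 = -113783 + 279464277/146954038 = -16720591841477/146954038 ≈ -1.1378e+5)
Q = 2*I*√19522 (Q = √(4*388 - 79640) = √(1552 - 79640) = √(-78088) = 2*I*√19522 ≈ 279.44*I)
f - Q = -16720591841477/146954038 - 2*I*√19522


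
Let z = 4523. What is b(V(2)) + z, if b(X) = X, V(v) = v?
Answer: 4525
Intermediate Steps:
b(V(2)) + z = 2 + 4523 = 4525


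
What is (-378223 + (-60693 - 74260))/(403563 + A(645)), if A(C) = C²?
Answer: -128294/204897 ≈ -0.62614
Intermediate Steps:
(-378223 + (-60693 - 74260))/(403563 + A(645)) = (-378223 + (-60693 - 74260))/(403563 + 645²) = (-378223 - 134953)/(403563 + 416025) = -513176/819588 = -513176*1/819588 = -128294/204897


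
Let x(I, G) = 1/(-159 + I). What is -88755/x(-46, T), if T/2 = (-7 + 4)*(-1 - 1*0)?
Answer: 18194775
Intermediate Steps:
T = 6 (T = 2*((-7 + 4)*(-1 - 1*0)) = 2*(-3*(-1 + 0)) = 2*(-3*(-1)) = 2*3 = 6)
-88755/x(-46, T) = -88755/(1/(-159 - 46)) = -88755/(1/(-205)) = -88755/(-1/205) = -88755*(-205) = 18194775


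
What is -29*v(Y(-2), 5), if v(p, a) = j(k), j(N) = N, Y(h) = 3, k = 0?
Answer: 0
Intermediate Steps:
v(p, a) = 0
-29*v(Y(-2), 5) = -29*0 = 0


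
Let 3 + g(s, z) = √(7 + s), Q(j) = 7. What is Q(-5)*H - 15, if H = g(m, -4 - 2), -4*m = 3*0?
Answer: -36 + 7*√7 ≈ -17.480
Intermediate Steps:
m = 0 (m = -3*0/4 = -¼*0 = 0)
g(s, z) = -3 + √(7 + s)
H = -3 + √7 (H = -3 + √(7 + 0) = -3 + √7 ≈ -0.35425)
Q(-5)*H - 15 = 7*(-3 + √7) - 15 = (-21 + 7*√7) - 15 = -36 + 7*√7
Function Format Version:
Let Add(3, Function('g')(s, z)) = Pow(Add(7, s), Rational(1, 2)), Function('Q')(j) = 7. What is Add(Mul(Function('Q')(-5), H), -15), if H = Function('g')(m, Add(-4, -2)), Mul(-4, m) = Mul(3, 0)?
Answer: Add(-36, Mul(7, Pow(7, Rational(1, 2)))) ≈ -17.480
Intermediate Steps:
m = 0 (m = Mul(Rational(-1, 4), Mul(3, 0)) = Mul(Rational(-1, 4), 0) = 0)
Function('g')(s, z) = Add(-3, Pow(Add(7, s), Rational(1, 2)))
H = Add(-3, Pow(7, Rational(1, 2))) (H = Add(-3, Pow(Add(7, 0), Rational(1, 2))) = Add(-3, Pow(7, Rational(1, 2))) ≈ -0.35425)
Add(Mul(Function('Q')(-5), H), -15) = Add(Mul(7, Add(-3, Pow(7, Rational(1, 2)))), -15) = Add(Add(-21, Mul(7, Pow(7, Rational(1, 2)))), -15) = Add(-36, Mul(7, Pow(7, Rational(1, 2))))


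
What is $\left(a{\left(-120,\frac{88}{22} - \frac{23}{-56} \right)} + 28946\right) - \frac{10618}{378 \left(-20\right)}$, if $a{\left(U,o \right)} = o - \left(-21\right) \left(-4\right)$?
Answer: $\frac{218240683}{7560} \approx 28868.0$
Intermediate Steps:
$a{\left(U,o \right)} = -84 + o$ ($a{\left(U,o \right)} = o - 84 = -84 + o$)
$\left(a{\left(-120,\frac{88}{22} - \frac{23}{-56} \right)} + 28946\right) - \frac{10618}{378 \left(-20\right)} = \left(\left(-84 + \left(\frac{88}{22} - \frac{23}{-56}\right)\right) + 28946\right) - \frac{10618}{378 \left(-20\right)} = \left(\left(-84 + \left(88 \cdot \frac{1}{22} - - \frac{23}{56}\right)\right) + 28946\right) - \frac{10618}{-7560} = \left(\left(-84 + \left(4 + \frac{23}{56}\right)\right) + 28946\right) - - \frac{5309}{3780} = \left(\left(-84 + \frac{247}{56}\right) + 28946\right) + \frac{5309}{3780} = \left(- \frac{4457}{56} + 28946\right) + \frac{5309}{3780} = \frac{1616519}{56} + \frac{5309}{3780} = \frac{218240683}{7560}$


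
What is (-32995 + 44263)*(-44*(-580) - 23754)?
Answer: 19899288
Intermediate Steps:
(-32995 + 44263)*(-44*(-580) - 23754) = 11268*(25520 - 23754) = 11268*1766 = 19899288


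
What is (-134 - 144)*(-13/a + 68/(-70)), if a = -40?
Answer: 25159/140 ≈ 179.71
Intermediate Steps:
(-134 - 144)*(-13/a + 68/(-70)) = (-134 - 144)*(-13/(-40) + 68/(-70)) = -278*(-13*(-1/40) + 68*(-1/70)) = -278*(13/40 - 34/35) = -278*(-181/280) = 25159/140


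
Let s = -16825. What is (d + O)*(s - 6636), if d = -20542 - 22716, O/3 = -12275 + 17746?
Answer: 629810545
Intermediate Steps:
O = 16413 (O = 3*(-12275 + 17746) = 3*5471 = 16413)
d = -43258
(d + O)*(s - 6636) = (-43258 + 16413)*(-16825 - 6636) = -26845*(-23461) = 629810545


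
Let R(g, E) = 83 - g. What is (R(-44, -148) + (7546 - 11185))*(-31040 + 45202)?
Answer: -49736944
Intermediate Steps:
(R(-44, -148) + (7546 - 11185))*(-31040 + 45202) = ((83 - 1*(-44)) + (7546 - 11185))*(-31040 + 45202) = ((83 + 44) - 3639)*14162 = (127 - 3639)*14162 = -3512*14162 = -49736944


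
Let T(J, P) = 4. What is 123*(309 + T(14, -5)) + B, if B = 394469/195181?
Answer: 7514667788/195181 ≈ 38501.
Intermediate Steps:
B = 394469/195181 (B = 394469*(1/195181) = 394469/195181 ≈ 2.0210)
123*(309 + T(14, -5)) + B = 123*(309 + 4) + 394469/195181 = 123*313 + 394469/195181 = 38499 + 394469/195181 = 7514667788/195181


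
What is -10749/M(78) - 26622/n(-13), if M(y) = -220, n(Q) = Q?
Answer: 5996577/2860 ≈ 2096.7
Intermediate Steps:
-10749/M(78) - 26622/n(-13) = -10749/(-220) - 26622/(-13) = -10749*(-1/220) - 26622*(-1/13) = 10749/220 + 26622/13 = 5996577/2860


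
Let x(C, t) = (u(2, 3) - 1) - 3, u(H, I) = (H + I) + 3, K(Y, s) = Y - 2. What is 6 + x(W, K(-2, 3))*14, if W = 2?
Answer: 62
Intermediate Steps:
K(Y, s) = -2 + Y
u(H, I) = 3 + H + I
x(C, t) = 4 (x(C, t) = ((3 + 2 + 3) - 1) - 3 = (8 - 1) - 3 = 7 - 3 = 4)
6 + x(W, K(-2, 3))*14 = 6 + 4*14 = 6 + 56 = 62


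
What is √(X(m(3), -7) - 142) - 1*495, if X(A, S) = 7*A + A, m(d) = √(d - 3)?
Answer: -495 + I*√142 ≈ -495.0 + 11.916*I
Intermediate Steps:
m(d) = √(-3 + d)
X(A, S) = 8*A
√(X(m(3), -7) - 142) - 1*495 = √(8*√(-3 + 3) - 142) - 1*495 = √(8*√0 - 142) - 495 = √(8*0 - 142) - 495 = √(0 - 142) - 495 = √(-142) - 495 = I*√142 - 495 = -495 + I*√142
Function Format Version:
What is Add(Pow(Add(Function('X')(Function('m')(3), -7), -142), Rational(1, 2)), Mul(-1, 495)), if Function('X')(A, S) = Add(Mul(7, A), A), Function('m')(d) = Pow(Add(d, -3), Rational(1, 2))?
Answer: Add(-495, Mul(I, Pow(142, Rational(1, 2)))) ≈ Add(-495.00, Mul(11.916, I))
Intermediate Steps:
Function('m')(d) = Pow(Add(-3, d), Rational(1, 2))
Function('X')(A, S) = Mul(8, A)
Add(Pow(Add(Function('X')(Function('m')(3), -7), -142), Rational(1, 2)), Mul(-1, 495)) = Add(Pow(Add(Mul(8, Pow(Add(-3, 3), Rational(1, 2))), -142), Rational(1, 2)), Mul(-1, 495)) = Add(Pow(Add(Mul(8, Pow(0, Rational(1, 2))), -142), Rational(1, 2)), -495) = Add(Pow(Add(Mul(8, 0), -142), Rational(1, 2)), -495) = Add(Pow(Add(0, -142), Rational(1, 2)), -495) = Add(Pow(-142, Rational(1, 2)), -495) = Add(Mul(I, Pow(142, Rational(1, 2))), -495) = Add(-495, Mul(I, Pow(142, Rational(1, 2))))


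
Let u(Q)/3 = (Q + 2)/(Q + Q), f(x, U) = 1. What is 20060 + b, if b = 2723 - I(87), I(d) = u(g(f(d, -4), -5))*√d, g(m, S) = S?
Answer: 22783 - 9*√87/10 ≈ 22775.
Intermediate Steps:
u(Q) = 3*(2 + Q)/(2*Q) (u(Q) = 3*((Q + 2)/(Q + Q)) = 3*((2 + Q)/((2*Q))) = 3*((2 + Q)*(1/(2*Q))) = 3*((2 + Q)/(2*Q)) = 3*(2 + Q)/(2*Q))
I(d) = 9*√d/10 (I(d) = (3/2 + 3/(-5))*√d = (3/2 + 3*(-⅕))*√d = (3/2 - ⅗)*√d = 9*√d/10)
b = 2723 - 9*√87/10 ≈ 2714.6
20060 + b = 20060 + (2723 - 9*√87/10) = 22783 - 9*√87/10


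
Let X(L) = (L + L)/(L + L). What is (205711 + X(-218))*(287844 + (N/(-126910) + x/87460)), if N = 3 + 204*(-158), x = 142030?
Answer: 16431036744580148912/277488715 ≈ 5.9213e+10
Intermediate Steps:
X(L) = 1 (X(L) = (2*L)/((2*L)) = (2*L)*(1/(2*L)) = 1)
N = -32229 (N = 3 - 32232 = -32229)
(205711 + X(-218))*(287844 + (N/(-126910) + x/87460)) = (205711 + 1)*(287844 + (-32229/(-126910) + 142030/87460)) = 205712*(287844 + (-32229*(-1/126910) + 142030*(1/87460))) = 205712*(287844 + (32229/126910 + 14203/8746)) = 205712*(287844 + 521094391/277488715) = 205712*(79873982774851/277488715) = 16431036744580148912/277488715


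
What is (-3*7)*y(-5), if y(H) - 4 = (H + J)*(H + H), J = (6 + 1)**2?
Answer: 9156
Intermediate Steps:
J = 49 (J = 7**2 = 49)
y(H) = 4 + 2*H*(49 + H) (y(H) = 4 + (H + 49)*(H + H) = 4 + (49 + H)*(2*H) = 4 + 2*H*(49 + H))
(-3*7)*y(-5) = (-3*7)*(4 + 2*(-5)**2 + 98*(-5)) = -21*(4 + 2*25 - 490) = -21*(4 + 50 - 490) = -21*(-436) = 9156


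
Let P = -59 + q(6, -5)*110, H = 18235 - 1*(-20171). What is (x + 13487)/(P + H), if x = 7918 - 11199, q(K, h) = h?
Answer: 3402/12599 ≈ 0.27002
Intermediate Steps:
x = -3281
H = 38406 (H = 18235 + 20171 = 38406)
P = -609 (P = -59 - 5*110 = -59 - 550 = -609)
(x + 13487)/(P + H) = (-3281 + 13487)/(-609 + 38406) = 10206/37797 = 10206*(1/37797) = 3402/12599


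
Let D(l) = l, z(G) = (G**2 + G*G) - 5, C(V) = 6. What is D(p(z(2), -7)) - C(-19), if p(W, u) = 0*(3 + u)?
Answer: -6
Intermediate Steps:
z(G) = -5 + 2*G**2 (z(G) = (G**2 + G**2) - 5 = 2*G**2 - 5 = -5 + 2*G**2)
p(W, u) = 0
D(p(z(2), -7)) - C(-19) = 0 - 1*6 = 0 - 6 = -6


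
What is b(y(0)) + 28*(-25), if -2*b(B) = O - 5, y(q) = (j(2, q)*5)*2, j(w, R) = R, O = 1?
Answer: -698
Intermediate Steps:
y(q) = 10*q (y(q) = (q*5)*2 = (5*q)*2 = 10*q)
b(B) = 2 (b(B) = -(1 - 5)/2 = -½*(-4) = 2)
b(y(0)) + 28*(-25) = 2 + 28*(-25) = 2 - 700 = -698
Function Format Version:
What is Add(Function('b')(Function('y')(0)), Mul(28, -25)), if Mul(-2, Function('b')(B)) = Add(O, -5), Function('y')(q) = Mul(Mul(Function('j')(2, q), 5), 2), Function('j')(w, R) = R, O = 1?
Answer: -698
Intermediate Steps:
Function('y')(q) = Mul(10, q) (Function('y')(q) = Mul(Mul(q, 5), 2) = Mul(Mul(5, q), 2) = Mul(10, q))
Function('b')(B) = 2 (Function('b')(B) = Mul(Rational(-1, 2), Add(1, -5)) = Mul(Rational(-1, 2), -4) = 2)
Add(Function('b')(Function('y')(0)), Mul(28, -25)) = Add(2, Mul(28, -25)) = Add(2, -700) = -698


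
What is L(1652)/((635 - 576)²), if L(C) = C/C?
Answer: 1/3481 ≈ 0.00028727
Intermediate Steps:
L(C) = 1
L(1652)/((635 - 576)²) = 1/(635 - 576)² = 1/59² = 1/3481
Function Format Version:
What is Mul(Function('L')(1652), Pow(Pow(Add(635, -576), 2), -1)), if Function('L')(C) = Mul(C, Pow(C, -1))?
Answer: Rational(1, 3481) ≈ 0.00028727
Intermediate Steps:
Function('L')(C) = 1
Mul(Function('L')(1652), Pow(Pow(Add(635, -576), 2), -1)) = Mul(1, Pow(Pow(Add(635, -576), 2), -1)) = Mul(1, Pow(Pow(59, 2), -1)) = Mul(1, Pow(3481, -1)) = Mul(1, Rational(1, 3481)) = Rational(1, 3481)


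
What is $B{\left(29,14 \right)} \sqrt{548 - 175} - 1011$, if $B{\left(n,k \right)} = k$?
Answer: $-1011 + 14 \sqrt{373} \approx -740.62$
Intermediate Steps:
$B{\left(29,14 \right)} \sqrt{548 - 175} - 1011 = 14 \sqrt{548 - 175} - 1011 = 14 \sqrt{373} - 1011 = -1011 + 14 \sqrt{373}$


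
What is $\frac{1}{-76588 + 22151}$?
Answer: $- \frac{1}{54437} \approx -1.837 \cdot 10^{-5}$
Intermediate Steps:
$\frac{1}{-76588 + 22151} = \frac{1}{-54437} = - \frac{1}{54437}$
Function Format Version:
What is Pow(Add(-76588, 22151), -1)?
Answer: Rational(-1, 54437) ≈ -1.8370e-5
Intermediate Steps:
Pow(Add(-76588, 22151), -1) = Pow(-54437, -1) = Rational(-1, 54437)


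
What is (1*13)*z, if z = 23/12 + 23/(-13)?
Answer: 23/12 ≈ 1.9167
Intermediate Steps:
z = 23/156 (z = 23*(1/12) + 23*(-1/13) = 23/12 - 23/13 = 23/156 ≈ 0.14744)
(1*13)*z = (1*13)*(23/156) = 13*(23/156) = 23/12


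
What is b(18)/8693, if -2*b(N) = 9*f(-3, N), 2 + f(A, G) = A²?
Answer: -63/17386 ≈ -0.0036236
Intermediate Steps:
f(A, G) = -2 + A²
b(N) = -63/2 (b(N) = -9*(-2 + (-3)²)/2 = -9*(-2 + 9)/2 = -9*7/2 = -½*63 = -63/2)
b(18)/8693 = -63/2/8693 = -63/2*1/8693 = -63/17386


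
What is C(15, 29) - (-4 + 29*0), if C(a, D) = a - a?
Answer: 4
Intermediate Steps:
C(a, D) = 0
C(15, 29) - (-4 + 29*0) = 0 - (-4 + 29*0) = 0 - (-4 + 0) = 0 - 1*(-4) = 0 + 4 = 4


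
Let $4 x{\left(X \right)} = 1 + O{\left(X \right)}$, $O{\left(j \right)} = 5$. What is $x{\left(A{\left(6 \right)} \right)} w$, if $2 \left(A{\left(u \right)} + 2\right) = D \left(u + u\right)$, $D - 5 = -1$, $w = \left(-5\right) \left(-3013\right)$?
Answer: $\frac{45195}{2} \approx 22598.0$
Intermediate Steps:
$w = 15065$
$D = 4$ ($D = 5 - 1 = 4$)
$A{\left(u \right)} = -2 + 4 u$ ($A{\left(u \right)} = -2 + \frac{4 \left(u + u\right)}{2} = -2 + \frac{4 \cdot 2 u}{2} = -2 + \frac{8 u}{2} = -2 + 4 u$)
$x{\left(X \right)} = \frac{3}{2}$ ($x{\left(X \right)} = \frac{1 + 5}{4} = \frac{1}{4} \cdot 6 = \frac{3}{2}$)
$x{\left(A{\left(6 \right)} \right)} w = \frac{3}{2} \cdot 15065 = \frac{45195}{2}$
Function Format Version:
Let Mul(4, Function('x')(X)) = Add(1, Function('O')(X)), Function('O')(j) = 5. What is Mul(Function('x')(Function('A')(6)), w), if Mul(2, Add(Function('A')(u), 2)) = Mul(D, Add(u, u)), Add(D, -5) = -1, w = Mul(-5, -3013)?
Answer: Rational(45195, 2) ≈ 22598.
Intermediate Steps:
w = 15065
D = 4 (D = Add(5, -1) = 4)
Function('A')(u) = Add(-2, Mul(4, u)) (Function('A')(u) = Add(-2, Mul(Rational(1, 2), Mul(4, Add(u, u)))) = Add(-2, Mul(Rational(1, 2), Mul(4, Mul(2, u)))) = Add(-2, Mul(Rational(1, 2), Mul(8, u))) = Add(-2, Mul(4, u)))
Function('x')(X) = Rational(3, 2) (Function('x')(X) = Mul(Rational(1, 4), Add(1, 5)) = Mul(Rational(1, 4), 6) = Rational(3, 2))
Mul(Function('x')(Function('A')(6)), w) = Mul(Rational(3, 2), 15065) = Rational(45195, 2)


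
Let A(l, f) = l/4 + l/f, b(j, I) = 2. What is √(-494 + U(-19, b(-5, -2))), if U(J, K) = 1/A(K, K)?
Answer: 2*I*√1110/3 ≈ 22.211*I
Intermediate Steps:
A(l, f) = l/4 + l/f (A(l, f) = l*(¼) + l/f = l/4 + l/f)
U(J, K) = 1/(1 + K/4) (U(J, K) = 1/(K/4 + K/K) = 1/(K/4 + 1) = 1/(1 + K/4))
√(-494 + U(-19, b(-5, -2))) = √(-494 + 4/(4 + 2)) = √(-494 + 4/6) = √(-494 + 4*(⅙)) = √(-494 + ⅔) = √(-1480/3) = 2*I*√1110/3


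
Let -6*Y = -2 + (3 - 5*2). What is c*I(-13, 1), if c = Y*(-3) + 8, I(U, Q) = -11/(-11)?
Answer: 7/2 ≈ 3.5000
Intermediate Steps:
I(U, Q) = 1 (I(U, Q) = -11*(-1/11) = 1)
Y = 3/2 (Y = -(-2 + (3 - 5*2))/6 = -(-2 + (3 - 10))/6 = -(-2 - 7)/6 = -⅙*(-9) = 3/2 ≈ 1.5000)
c = 7/2 (c = (3/2)*(-3) + 8 = -9/2 + 8 = 7/2 ≈ 3.5000)
c*I(-13, 1) = (7/2)*1 = 7/2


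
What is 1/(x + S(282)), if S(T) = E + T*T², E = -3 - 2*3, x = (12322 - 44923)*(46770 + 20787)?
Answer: -1/2179999998 ≈ -4.5872e-10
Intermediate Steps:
x = -2202425757 (x = -32601*67557 = -2202425757)
E = -9 (E = -3 - 6 = -9)
S(T) = -9 + T³ (S(T) = -9 + T*T² = -9 + T³)
1/(x + S(282)) = 1/(-2202425757 + (-9 + 282³)) = 1/(-2202425757 + (-9 + 22425768)) = 1/(-2202425757 + 22425759) = 1/(-2179999998) = -1/2179999998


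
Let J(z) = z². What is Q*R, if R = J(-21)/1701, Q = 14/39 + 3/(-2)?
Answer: -623/2106 ≈ -0.29582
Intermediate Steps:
Q = -89/78 (Q = 14*(1/39) + 3*(-½) = 14/39 - 3/2 = -89/78 ≈ -1.1410)
R = 7/27 (R = (-21)²/1701 = 441*(1/1701) = 7/27 ≈ 0.25926)
Q*R = -89/78*7/27 = -623/2106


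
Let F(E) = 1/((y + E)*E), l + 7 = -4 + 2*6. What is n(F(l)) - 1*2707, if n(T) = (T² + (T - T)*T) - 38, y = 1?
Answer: -10979/4 ≈ -2744.8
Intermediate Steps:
l = 1 (l = -7 + (-4 + 2*6) = -7 + (-4 + 12) = -7 + 8 = 1)
F(E) = 1/(E*(1 + E)) (F(E) = 1/((1 + E)*E) = 1/(E*(1 + E)))
n(T) = -38 + T² (n(T) = (T² + 0*T) - 38 = (T² + 0) - 38 = T² - 38 = -38 + T²)
n(F(l)) - 1*2707 = (-38 + (1/(1*(1 + 1)))²) - 1*2707 = (-38 + (1/2)²) - 2707 = (-38 + (1*(½))²) - 2707 = (-38 + (½)²) - 2707 = (-38 + ¼) - 2707 = -151/4 - 2707 = -10979/4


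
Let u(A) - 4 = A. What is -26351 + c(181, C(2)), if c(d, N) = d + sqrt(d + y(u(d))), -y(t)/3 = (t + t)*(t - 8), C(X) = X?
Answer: -26170 + I*sqrt(196289) ≈ -26170.0 + 443.04*I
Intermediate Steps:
u(A) = 4 + A
y(t) = -6*t*(-8 + t) (y(t) = -3*(t + t)*(t - 8) = -3*2*t*(-8 + t) = -6*t*(-8 + t))
c(d, N) = d + sqrt(d + 6*(4 + d)*(4 - d)) (c(d, N) = d + sqrt(d + 6*(4 + d)*(8 - (4 + d))) = d + sqrt(d + 6*(4 + d)*(8 + (-4 - d))) = d + sqrt(d + 6*(4 + d)*(4 - d)))
-26351 + c(181, C(2)) = -26351 + (181 + sqrt(96 + 181 - 6*181**2)) = -26351 + (181 + sqrt(96 + 181 - 6*32761)) = -26351 + (181 + sqrt(96 + 181 - 196566)) = -26351 + (181 + sqrt(-196289)) = -26351 + (181 + I*sqrt(196289)) = -26170 + I*sqrt(196289)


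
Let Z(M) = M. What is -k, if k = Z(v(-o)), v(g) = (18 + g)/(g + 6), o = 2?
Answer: -4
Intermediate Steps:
v(g) = (18 + g)/(6 + g)
k = 4 (k = (18 - 1*2)/(6 - 1*2) = (18 - 2)/(6 - 2) = 16/4 = (¼)*16 = 4)
-k = -1*4 = -4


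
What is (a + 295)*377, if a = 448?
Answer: 280111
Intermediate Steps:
(a + 295)*377 = (448 + 295)*377 = 743*377 = 280111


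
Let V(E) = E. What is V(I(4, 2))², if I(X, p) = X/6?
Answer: 4/9 ≈ 0.44444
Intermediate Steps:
I(X, p) = X/6 (I(X, p) = X*(⅙) = X/6)
V(I(4, 2))² = ((⅙)*4)² = (⅔)² = 4/9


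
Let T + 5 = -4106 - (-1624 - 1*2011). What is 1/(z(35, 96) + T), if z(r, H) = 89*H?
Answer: 1/8068 ≈ 0.00012395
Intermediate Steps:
T = -476 (T = -5 + (-4106 - (-1624 - 1*2011)) = -5 + (-4106 - (-1624 - 2011)) = -5 + (-4106 - 1*(-3635)) = -5 + (-4106 + 3635) = -5 - 471 = -476)
1/(z(35, 96) + T) = 1/(89*96 - 476) = 1/(8544 - 476) = 1/8068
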